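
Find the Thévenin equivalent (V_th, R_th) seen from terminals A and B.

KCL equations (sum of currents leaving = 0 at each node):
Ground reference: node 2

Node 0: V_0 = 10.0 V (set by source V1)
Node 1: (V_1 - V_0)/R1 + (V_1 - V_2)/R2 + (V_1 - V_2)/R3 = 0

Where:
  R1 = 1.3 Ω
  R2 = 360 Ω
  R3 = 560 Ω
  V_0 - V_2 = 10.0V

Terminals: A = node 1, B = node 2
Step 1 — V_th is the open-circuit voltage V_A - V_B (nothing connected across the terminals).
Nodal analysis, taking node 2 as the 0 V reference.
Source V1 fixes V_0 = 10 V.
KCL at each unknown node (sum of currents leaving = 0; resistances in Ω):
  Node 1: (V_1 - 10)/1.3 + (V_1 - 0)/360 + (V_1 - 0)/560 = 0
Collecting terms: 0.7738 × V_1 = 7.692  =>  V_1 = 9.941 V
V_th = V_1 - V_2 = 9.941 - 0 = 9.941 V
Step 2 — R_th: zero the source — replace V1 by a short circuit (node 2 merges into node 0) — and find the resistance seen between A (node 1) and B (node 0).
Reduce the network between node 1 (A) and node 0 (B) by series/parallel combination:
  Rp1 = R1 ‖ R2 ‖ R3 (parallel, all between nodes 0 and 1) = 1/(1/1.3 + 1/360 + 1/560) = 1.292 Ω
R_th = 1.292 Ω

Final answer: V_th = 9.941 V, R_th = 1.292 Ω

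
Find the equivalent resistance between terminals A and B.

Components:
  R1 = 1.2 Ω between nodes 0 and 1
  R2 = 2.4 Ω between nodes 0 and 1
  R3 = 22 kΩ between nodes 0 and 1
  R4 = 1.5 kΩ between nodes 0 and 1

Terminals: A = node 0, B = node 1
Reduce the network between node 0 (A) and node 1 (B) by series/parallel combination:
  Rp1 = R1 ‖ R2 ‖ R3 ‖ R4 (parallel, all between nodes 0 and 1) = 1/(1/1.2 + 1/2.4 + 1/22000 + 1/1500) = 0.7995 Ω
R_eq = 0.7995 Ω

Final answer: 0.7995 Ω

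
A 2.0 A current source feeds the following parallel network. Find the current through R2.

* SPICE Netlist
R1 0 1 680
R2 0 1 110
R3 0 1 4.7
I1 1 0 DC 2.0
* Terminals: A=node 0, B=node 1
All resistors sit directly between nodes 0 and 1, so they are in parallel and share one voltage V; the full source current 2 A splits among them.
1/R_par = 1/680 + 1/110 + 1/4.7 = 0.2233 S  =>  R_par = 4.478 Ω
V = I × R_par = 2 × 4.478 = 8.955 V
I_R2 = V/R2 = 8.955/110 = 0.08141 A

Final answer: 0.08141 A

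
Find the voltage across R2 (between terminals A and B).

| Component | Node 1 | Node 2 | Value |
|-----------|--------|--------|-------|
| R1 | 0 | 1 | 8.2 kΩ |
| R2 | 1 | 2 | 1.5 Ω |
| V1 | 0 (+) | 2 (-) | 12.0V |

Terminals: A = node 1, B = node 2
R1 and R2 are in series across V1 (node 0 → node 1 → node 2), and the output A–B is taken across R2, so this is a voltage divider.
Series current: I = V1/(R1 + R2) = 12/(8200 + 1.5) = 12/8202 = 0.001463 A
V_R2 = I × R2 = V1 × R2/(R1 + R2) = 12 × 1.5/8202 = 0.002195 V

Final answer: 0.002195 V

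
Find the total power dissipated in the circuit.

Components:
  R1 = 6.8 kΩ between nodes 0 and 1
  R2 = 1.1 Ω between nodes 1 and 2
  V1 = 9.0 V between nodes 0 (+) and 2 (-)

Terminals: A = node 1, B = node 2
Nodal analysis, taking node 2 as the 0 V reference.
Source V1 fixes V_0 = 9 V.
KCL at each unknown node (sum of currents leaving = 0; resistances in Ω):
  Node 1: (V_1 - 9)/6800 + (V_1 - 0)/1.1 = 0
Collecting terms: 0.9092 × V_1 = 0.001324  =>  V_1 = 0.001456 V
Power in each resistor, P = (ΔV)²/R:
  P_R1 = (9 - 0.001456)²/6800 = 0.01191 W
  P_R2 = (0.001456 - 0)²/1.1 = 0.000001926 W
P_total = P_R1 + P_R2 = 0.01191 W

Final answer: 0.01191 W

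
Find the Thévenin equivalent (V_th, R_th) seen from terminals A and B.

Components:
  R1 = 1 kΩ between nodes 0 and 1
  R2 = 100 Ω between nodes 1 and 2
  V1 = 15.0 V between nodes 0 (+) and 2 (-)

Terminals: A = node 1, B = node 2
Step 1 — V_th is the open-circuit voltage V_A - V_B (nothing connected across the terminals).
Nodal analysis, taking node 2 as the 0 V reference.
Source V1 fixes V_0 = 15 V.
KCL at each unknown node (sum of currents leaving = 0; resistances in Ω):
  Node 1: (V_1 - 15)/1000 + (V_1 - 0)/100 = 0
Collecting terms: 0.011 × V_1 = 0.015  =>  V_1 = 1.364 V
V_th = V_1 - V_2 = 1.364 - 0 = 1.364 V
Step 2 — R_th: zero the source — replace V1 by a short circuit (node 2 merges into node 0) — and find the resistance seen between A (node 1) and B (node 0).
Reduce the network between node 1 (A) and node 0 (B) by series/parallel combination:
  Rp1 = R1 ‖ R2 (parallel, both between nodes 0 and 1) = 1/(1/1000 + 1/100) = 90.91 Ω
R_th = 90.91 Ω

Final answer: V_th = 1.364 V, R_th = 90.91 Ω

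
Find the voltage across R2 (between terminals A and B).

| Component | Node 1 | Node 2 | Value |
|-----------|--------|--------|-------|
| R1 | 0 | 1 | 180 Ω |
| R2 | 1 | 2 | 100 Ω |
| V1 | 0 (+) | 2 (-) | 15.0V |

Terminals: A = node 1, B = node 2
R1 and R2 are in series across V1 (node 0 → node 1 → node 2), and the output A–B is taken across R2, so this is a voltage divider.
Series current: I = V1/(R1 + R2) = 15/(180 + 100) = 15/280 = 0.05357 A
V_R2 = I × R2 = V1 × R2/(R1 + R2) = 15 × 100/280 = 5.357 V

Final answer: 5.357 V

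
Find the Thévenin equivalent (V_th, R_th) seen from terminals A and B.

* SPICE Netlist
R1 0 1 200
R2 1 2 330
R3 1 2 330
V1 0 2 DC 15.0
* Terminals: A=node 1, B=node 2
Step 1 — V_th is the open-circuit voltage V_A - V_B (nothing connected across the terminals).
Nodal analysis, taking node 2 as the 0 V reference.
Source V1 fixes V_0 = 15 V.
KCL at each unknown node (sum of currents leaving = 0; resistances in Ω):
  Node 1: (V_1 - 15)/200 + (V_1 - 0)/330 + (V_1 - 0)/330 = 0
Collecting terms: 0.01106 × V_1 = 0.075  =>  V_1 = 6.781 V
V_th = V_1 - V_2 = 6.781 - 0 = 6.781 V
Step 2 — R_th: zero the source — replace V1 by a short circuit (node 2 merges into node 0) — and find the resistance seen between A (node 1) and B (node 0).
Reduce the network between node 1 (A) and node 0 (B) by series/parallel combination:
  Rp1 = R1 ‖ R2 ‖ R3 (parallel, all between nodes 0 and 1) = 1/(1/200 + 1/330 + 1/330) = 90.41 Ω
R_th = 90.41 Ω

Final answer: V_th = 6.781 V, R_th = 90.41 Ω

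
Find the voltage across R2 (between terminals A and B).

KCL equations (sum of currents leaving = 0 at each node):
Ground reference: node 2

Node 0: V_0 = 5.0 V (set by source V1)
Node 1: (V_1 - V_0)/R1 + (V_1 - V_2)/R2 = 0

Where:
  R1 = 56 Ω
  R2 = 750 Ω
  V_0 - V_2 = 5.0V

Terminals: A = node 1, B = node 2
R1 and R2 are in series across V1 (node 0 → node 1 → node 2), and the output A–B is taken across R2, so this is a voltage divider.
Series current: I = V1/(R1 + R2) = 5/(56 + 750) = 5/806 = 0.006203 A
V_R2 = I × R2 = V1 × R2/(R1 + R2) = 5 × 750/806 = 4.653 V

Final answer: 4.653 V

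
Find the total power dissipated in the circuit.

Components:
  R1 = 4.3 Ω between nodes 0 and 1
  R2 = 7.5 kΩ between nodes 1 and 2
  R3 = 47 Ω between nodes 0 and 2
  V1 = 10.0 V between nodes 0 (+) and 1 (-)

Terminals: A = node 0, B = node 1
Nodal analysis, taking node 1 as the 0 V reference.
Source V1 fixes V_0 = 10 V.
KCL at each unknown node (sum of currents leaving = 0; resistances in Ω):
  Node 2: (V_2 - 0)/7500 + (V_2 - 10)/47 = 0
Collecting terms: 0.02141 × V_2 = 0.2128  =>  V_2 = 9.938 V
Power in each resistor, P = (ΔV)²/R:
  P_R1 = (10 - 0)²/4.3 = 23.26 W
  P_R2 = (0 - 9.938)²/7500 = 0.01317 W
  P_R3 = (10 - 9.938)²/47 = 0.00008252 W
P_total = P_R1 + P_R2 + P_R3 = 23.27 W

Final answer: 23.27 W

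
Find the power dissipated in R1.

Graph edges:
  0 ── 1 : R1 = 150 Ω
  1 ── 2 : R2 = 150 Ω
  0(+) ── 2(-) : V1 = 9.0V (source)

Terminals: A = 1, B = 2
Nodal analysis, taking node 2 as the 0 V reference.
Source V1 fixes V_0 = 9 V.
KCL at each unknown node (sum of currents leaving = 0; resistances in Ω):
  Node 1: (V_1 - 9)/150 + (V_1 - 0)/150 = 0
Collecting terms: 0.01333 × V_1 = 0.06  =>  V_1 = 4.5 V
I_R1 = (V_0 - V_1)/R1 = (9 - 4.5)/150 = 0.03 A
P_R1 = I_R1² × R1 = (0.03)² × 150 = 0.135 W

Final answer: 0.135 W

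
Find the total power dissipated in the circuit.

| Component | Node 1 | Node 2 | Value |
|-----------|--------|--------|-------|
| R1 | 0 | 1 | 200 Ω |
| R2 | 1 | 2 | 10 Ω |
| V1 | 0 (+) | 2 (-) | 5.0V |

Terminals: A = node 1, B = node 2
Nodal analysis, taking node 2 as the 0 V reference.
Source V1 fixes V_0 = 5 V.
KCL at each unknown node (sum of currents leaving = 0; resistances in Ω):
  Node 1: (V_1 - 5)/200 + (V_1 - 0)/10 = 0
Collecting terms: 0.105 × V_1 = 0.025  =>  V_1 = 0.2381 V
Power in each resistor, P = (ΔV)²/R:
  P_R1 = (5 - 0.2381)²/200 = 0.1134 W
  P_R2 = (0.2381 - 0)²/10 = 0.005669 W
P_total = P_R1 + P_R2 = 0.119 W

Final answer: 0.119 W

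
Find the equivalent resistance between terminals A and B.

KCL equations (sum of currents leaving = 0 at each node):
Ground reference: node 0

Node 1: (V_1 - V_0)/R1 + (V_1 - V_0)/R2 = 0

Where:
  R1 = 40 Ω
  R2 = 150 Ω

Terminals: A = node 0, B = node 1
Reduce the network between node 0 (A) and node 1 (B) by series/parallel combination:
  Rp1 = R1 ‖ R2 (parallel, both between nodes 0 and 1) = 1/(1/40 + 1/150) = 31.58 Ω
R_eq = 31.58 Ω

Final answer: 31.58 Ω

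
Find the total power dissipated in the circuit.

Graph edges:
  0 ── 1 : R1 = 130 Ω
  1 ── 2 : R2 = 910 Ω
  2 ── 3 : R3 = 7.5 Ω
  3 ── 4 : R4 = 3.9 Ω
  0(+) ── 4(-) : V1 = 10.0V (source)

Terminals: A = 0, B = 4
Nodal analysis, taking node 4 as the 0 V reference.
Source V1 fixes V_0 = 10 V.
KCL at each unknown node (sum of currents leaving = 0; resistances in Ω):
  Node 1: (V_1 - 10)/130 + (V_1 - V_2)/910 = 0
  Node 2: (V_2 - V_1)/910 + (V_2 - V_3)/7.5 = 0
  Node 3: (V_3 - V_2)/7.5 + (V_3 - 0)/3.9 = 0
Collecting terms (coefficients in siemens):
  0.008791·V_1 - 0.001099·V_2 = 0.07692
  0.1344·V_2 - 0.001099·V_1 - 0.1333·V_3 = 0
  0.3897·V_3 - 0.1333·V_2 = 0
Solving these 3 simultaneous equations (Gaussian elimination) gives:
  V_1 = 8.764 V, V_2 = 0.1084 V, V_3 = 0.03709 V
Power in each resistor, P = (ΔV)²/R:
  P_R1 = (10 - 8.764)²/130 = 0.01176 W
  P_R2 = (8.764 - 0.1084)²/910 = 0.08232 W
  P_R3 = (0.1084 - 0.03709)²/7.5 = 0.0006785 W
  P_R4 = (0.03709 - 0)²/3.9 = 0.0003528 W
P_total = P_R1 + P_R2 + P_R3 + P_R4 = 0.09511 W

Final answer: 0.09511 W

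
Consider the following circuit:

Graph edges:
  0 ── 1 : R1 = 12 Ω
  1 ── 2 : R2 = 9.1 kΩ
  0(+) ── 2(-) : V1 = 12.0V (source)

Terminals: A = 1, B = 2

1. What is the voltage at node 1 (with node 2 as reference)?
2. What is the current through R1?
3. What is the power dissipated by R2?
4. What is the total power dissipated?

Nodal analysis, taking node 2 as the 0 V reference.
Source V1 fixes V_0 = 12 V.
KCL at each unknown node (sum of currents leaving = 0; resistances in Ω):
  Node 1: (V_1 - 12)/12 + (V_1 - 0)/9100 = 0
Collecting terms: 0.08344 × V_1 = 1  =>  V_1 = 11.98 V
Part 1:
  Read off the nodal solution: V_1 = 11.98 V
Part 2:
  I_R1 = (V_0 - V_1)/R1 = (12 - 11.98)/12 = 0.001317 A
  Magnitude: I_R1 = 0.001317 A
Part 3:
  I_R2 = (V_1 - V_2)/R2 = (11.98 - 0)/9100 = 0.001317 A
  P_R2 = I_R2² × R2 = (0.001317)² × 9100 = 0.01578 W
Part 4:
  Power in each resistor, P = (ΔV)²/R:
    P_R1 = (12 - 11.98)²/12 = 0.00002081 W
    P_R2 = (11.98 - 0)²/9100 = 0.01578 W
  P_total = P_R1 + P_R2 = 0.0158 W

Final answers:
1. V_1 = 11.98 V
2. I_R1 = 0.001317 A
3. P_R2 = 0.01578 W
4. P_total = 0.0158 W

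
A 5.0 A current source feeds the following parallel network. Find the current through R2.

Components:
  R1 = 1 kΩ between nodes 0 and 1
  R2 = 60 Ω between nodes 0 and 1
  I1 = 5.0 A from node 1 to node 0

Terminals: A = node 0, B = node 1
All resistors sit directly between nodes 0 and 1, so they are in parallel and share one voltage V; the full source current 5 A splits among them.
1/R_par = 1/1000 + 1/60 = 0.01767 S  =>  R_par = 56.6 Ω
V = I × R_par = 5 × 56.6 = 283 V
I_R2 = V/R2 = 283/60 = 4.717 A

Final answer: 4.717 A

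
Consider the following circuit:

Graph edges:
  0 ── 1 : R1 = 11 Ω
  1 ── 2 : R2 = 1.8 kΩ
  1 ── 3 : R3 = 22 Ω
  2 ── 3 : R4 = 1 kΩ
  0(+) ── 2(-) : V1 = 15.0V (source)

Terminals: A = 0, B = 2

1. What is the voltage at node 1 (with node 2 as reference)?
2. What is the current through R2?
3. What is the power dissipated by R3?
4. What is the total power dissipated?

Nodal analysis, taking node 2 as the 0 V reference.
Source V1 fixes V_0 = 15 V.
KCL at each unknown node (sum of currents leaving = 0; resistances in Ω):
  Node 1: (V_1 - 15)/11 + (V_1 - 0)/1800 + (V_1 - V_3)/22 = 0
  Node 3: (V_3 - V_1)/22 + (V_3 - 0)/1000 = 0
Collecting terms (coefficients in siemens):
  0.1369·V_1 - 0.04545·V_3 = 1.364
  0.04645·V_3 - 0.04545·V_1 = 0
Determinant D = (0.1369)(0.04645) - (-0.04545)(-0.04545) = 0.004294
V_1 = [(1.364)(0.04645) - (-0.04545)(0)]/D = 14.75 V
V_3 = [(0.1369)(0) - (1.364)(-0.04545)]/D = 14.43 V
Part 1:
  Read off the nodal solution: V_1 = 14.75 V
Part 2:
  I_R2 = (V_1 - V_2)/R2 = (14.75 - 0)/1800 = 0.008195 A
  Magnitude: I_R2 = 0.008195 A
Part 3:
  I_R3 = (V_1 - V_3)/R3 = (14.75 - 14.43)/22 = 0.01443 A
  P_R3 = I_R3² × R3 = (0.01443)² × 22 = 0.004583 W
Part 4:
  Power in each resistor, P = (ΔV)²/R:
    P_R1 = (15 - 14.75)²/11 = 0.005633 W
    P_R2 = (14.75 - 0)²/1800 = 0.1209 W
    P_R3 = (14.75 - 14.43)²/22 = 0.004583 W
    P_R4 = (0 - 14.43)²/1000 = 0.2083 W
  P_total = P_R1 + P_R2 + P_R3 + P_R4 = 0.3394 W

Final answers:
1. V_1 = 14.75 V
2. I_R2 = 0.008195 A
3. P_R3 = 0.004583 W
4. P_total = 0.3394 W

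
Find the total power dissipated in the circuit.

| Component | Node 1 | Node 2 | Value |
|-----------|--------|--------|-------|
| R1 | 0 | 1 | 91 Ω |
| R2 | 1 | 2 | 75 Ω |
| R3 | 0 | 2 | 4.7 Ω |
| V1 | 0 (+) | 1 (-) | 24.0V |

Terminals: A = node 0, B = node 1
Nodal analysis, taking node 1 as the 0 V reference.
Source V1 fixes V_0 = 24 V.
KCL at each unknown node (sum of currents leaving = 0; resistances in Ω):
  Node 2: (V_2 - 0)/75 + (V_2 - 24)/4.7 = 0
Collecting terms: 0.2261 × V_2 = 5.106  =>  V_2 = 22.58 V
Power in each resistor, P = (ΔV)²/R:
  P_R1 = (24 - 0)²/91 = 6.33 W
  P_R2 = (0 - 22.58)²/75 = 6.801 W
  P_R3 = (24 - 22.58)²/4.7 = 0.4262 W
P_total = P_R1 + P_R2 + P_R3 = 13.56 W

Final answer: 13.56 W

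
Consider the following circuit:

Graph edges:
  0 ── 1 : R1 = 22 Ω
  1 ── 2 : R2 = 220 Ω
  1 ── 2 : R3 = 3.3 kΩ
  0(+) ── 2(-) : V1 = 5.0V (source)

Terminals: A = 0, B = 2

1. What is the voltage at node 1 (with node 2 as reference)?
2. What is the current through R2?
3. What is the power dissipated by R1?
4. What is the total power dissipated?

Nodal analysis, taking node 2 as the 0 V reference.
Source V1 fixes V_0 = 5 V.
KCL at each unknown node (sum of currents leaving = 0; resistances in Ω):
  Node 1: (V_1 - 5)/22 + (V_1 - 0)/220 + (V_1 - 0)/3300 = 0
Collecting terms: 0.0503 × V_1 = 0.2273  =>  V_1 = 4.518 V
Part 1:
  Read off the nodal solution: V_1 = 4.518 V
Part 2:
  I_R2 = (V_1 - V_2)/R2 = (4.518 - 0)/220 = 0.02054 A
  Magnitude: I_R2 = 0.02054 A
Part 3:
  I_R1 = (V_0 - V_1)/R1 = (5 - 4.518)/22 = 0.02191 A
  P_R1 = I_R1² × R1 = (0.02191)² × 22 = 0.01056 W
Part 4:
  Power in each resistor, P = (ΔV)²/R:
    P_R1 = (5 - 4.518)²/22 = 0.01056 W
    P_R2 = (4.518 - 0)²/220 = 0.09279 W
    P_R3 = (4.518 - 0)²/3300 = 0.006186 W
  P_total = P_R1 + P_R2 + P_R3 = 0.1095 W

Final answers:
1. V_1 = 4.518 V
2. I_R2 = 0.02054 A
3. P_R1 = 0.01056 W
4. P_total = 0.1095 W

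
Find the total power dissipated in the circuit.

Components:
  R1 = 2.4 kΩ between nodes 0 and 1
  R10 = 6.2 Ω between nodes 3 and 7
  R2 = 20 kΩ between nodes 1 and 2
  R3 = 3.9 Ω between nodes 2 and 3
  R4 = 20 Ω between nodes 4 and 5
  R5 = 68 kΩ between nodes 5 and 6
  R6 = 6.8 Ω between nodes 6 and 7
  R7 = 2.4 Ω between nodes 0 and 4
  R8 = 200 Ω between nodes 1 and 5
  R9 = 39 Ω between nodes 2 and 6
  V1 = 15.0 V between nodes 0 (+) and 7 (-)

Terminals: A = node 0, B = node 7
Nodal analysis, taking node 7 as the 0 V reference.
Source V1 fixes V_0 = 15 V.
KCL at each unknown node (sum of currents leaving = 0; resistances in Ω):
  Node 1: (V_1 - 15)/2400 + (V_1 - V_2)/20000 + (V_1 - V_5)/200 = 0
  Node 2: (V_2 - V_1)/20000 + (V_2 - V_3)/3.9 + (V_2 - V_6)/39 = 0
  Node 3: (V_3 - V_2)/3.9 + (V_3 - 0)/6.2 = 0
  Node 4: (V_4 - V_5)/20 + (V_4 - 15)/2.4 = 0
  Node 5: (V_5 - V_4)/20 + (V_5 - V_6)/68000 + (V_5 - V_1)/200 = 0
  Node 6: (V_6 - V_5)/68000 + (V_6 - 0)/6.8 + (V_6 - V_2)/39 = 0
Collecting terms (coefficients in siemens):
  0.005467·V_1 - 0.00005·V_2 - 0.005·V_5 = 0.00625
  0.2821·V_2 - 0.00005·V_1 - 0.2564·V_3 - 0.02564·V_6 = 0
  0.4177·V_3 - 0.2564·V_2 = 0
  0.4667·V_4 - 0.05·V_5 = 6.25
  0.05501·V_5 - 0.005·V_1 - 0.05·V_4 - 0.00001471·V_6 = 0
  0.1727·V_6 - 0.02564·V_2 - 0.00001471·V_5 = 0
Solving these 6 simultaneous equations (Gaussian elimination) gives:
  V_1 = 14.84 V, V_2 = 0.00641 V, V_3 = 0.003935 V, V_4 = 15 V
  V_5 = 14.98 V, V_6 = 0.002227 V
Power in each resistor, P = (ΔV)²/R:
  P_R1 = (15 - 14.84)²/2400 = 0.00001008 W
  P_R2 = (14.84 - 0.00641)²/20000 = 0.01101 W
  P_R3 = (0.00641 - 0.003935)²/3.9 = 0.000001571 W
  P_R4 = (15 - 14.98)²/20 = 0.00001611 W
  P_R5 = (14.98 - 0.002227)²/68000 = 0.003299 W
  P_R6 = (0.002227 - 0)²/6.8 = 0.0000007294 W
  P_R7 = (15 - 15)²/2.4 = 0.000001933 W
  P_R8 = (14.84 - 14.98)²/200 = 0.00009169 W
  P_R9 = (0.00641 - 0.002227)²/39 = 0.0000004486 W
  P_R10 = (0.003935 - 0)²/6.2 = 0.000002497 W
P_total = P_R1 + P_R2 + P_R3 + P_R4 + P_R5 + P_R6 + P_R7 + P_R8 + P_R9 + P_R10 = 0.01443 W

Final answer: 0.01443 W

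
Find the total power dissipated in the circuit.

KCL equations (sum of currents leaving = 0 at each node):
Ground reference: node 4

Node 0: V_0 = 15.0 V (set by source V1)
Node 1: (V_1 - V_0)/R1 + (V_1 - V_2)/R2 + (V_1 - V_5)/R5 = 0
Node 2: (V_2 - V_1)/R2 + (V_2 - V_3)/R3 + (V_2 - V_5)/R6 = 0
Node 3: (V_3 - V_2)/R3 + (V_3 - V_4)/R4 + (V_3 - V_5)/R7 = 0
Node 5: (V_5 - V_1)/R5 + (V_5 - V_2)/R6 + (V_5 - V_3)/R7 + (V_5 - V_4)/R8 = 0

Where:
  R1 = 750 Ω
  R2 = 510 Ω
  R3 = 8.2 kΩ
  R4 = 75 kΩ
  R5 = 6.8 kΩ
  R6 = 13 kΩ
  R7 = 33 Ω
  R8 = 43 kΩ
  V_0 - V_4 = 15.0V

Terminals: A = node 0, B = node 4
Nodal analysis, taking node 4 as the 0 V reference.
Source V1 fixes V_0 = 15 V.
KCL at each unknown node (sum of currents leaving = 0; resistances in Ω):
  Node 1: (V_1 - 15)/750 + (V_1 - V_2)/510 + (V_1 - V_5)/6800 = 0
  Node 2: (V_2 - V_1)/510 + (V_2 - V_3)/8200 + (V_2 - V_5)/13000 = 0
  Node 3: (V_3 - V_2)/8200 + (V_3 - 0)/75000 + (V_3 - V_5)/33 = 0
  Node 5: (V_5 - V_1)/6800 + (V_5 - V_2)/13000 + (V_5 - V_3)/33 + (V_5 - 0)/43000 = 0
Collecting terms (coefficients in siemens):
  0.003441·V_1 - 0.001961·V_2 - 0.0001471·V_5 = 0.02
  0.00216·V_2 - 0.001961·V_1 - 0.000122·V_3 - 0.00007692·V_5 = 0
  0.03044·V_3 - 0.000122·V_2 - 0.0303·V_5 = 0
  0.03055·V_5 - 0.0001471·V_1 - 0.00007692·V_2 - 0.0303·V_3 = 0
Solving these 4 simultaneous equations (Gaussian elimination) gives:
  V_1 = 14.64 V, V_2 = 14.5 V, V_3 = 13.17 V, V_5 = 13.17 V
Power in each resistor, P = (ΔV)²/R:
  P_R1 = (15 - 14.64)²/750 = 0.0001741 W
  P_R2 = (14.64 - 14.5)²/510 = 0.00003597 W
  P_R3 = (14.5 - 13.17)²/8200 = 0.0002175 W
  P_R4 = (13.17 - 0)²/75000 = 0.002312 W
  P_R5 = (14.64 - 13.17)²/6800 = 0.000318 W
  P_R6 = (14.5 - 13.17)²/13000 = 0.0001371 W
  P_R7 = (13.17 - 13.17)²/33 = 0.000000005329 W
  P_R8 = (0 - 13.17)²/43000 = 0.004033 W
P_total = P_R1 + P_R2 + P_R3 + P_R4 + P_R5 + P_R6 + P_R7 + P_R8 = 0.007227 W

Final answer: 0.007227 W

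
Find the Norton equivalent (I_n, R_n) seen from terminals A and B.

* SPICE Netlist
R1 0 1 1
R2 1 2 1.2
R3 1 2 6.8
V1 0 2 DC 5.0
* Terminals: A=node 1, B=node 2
Find the Thévenin equivalent first; then I_n = V_th/R_th and R_n = R_th.
Step 1 — V_th is the open-circuit voltage V_A - V_B (nothing connected across the terminals).
Nodal analysis, taking node 2 as the 0 V reference.
Source V1 fixes V_0 = 5 V.
KCL at each unknown node (sum of currents leaving = 0; resistances in Ω):
  Node 1: (V_1 - 5)/1 + (V_1 - 0)/1.2 + (V_1 - 0)/6.8 = 0
Collecting terms: 1.98 × V_1 = 5  =>  V_1 = 2.525 V
V_th = V_1 - V_2 = 2.525 - 0 = 2.525 V
Step 2 — R_th: zero the source — replace V1 by a short circuit (node 2 merges into node 0) — and find the resistance seen between A (node 1) and B (node 0).
Reduce the network between node 1 (A) and node 0 (B) by series/parallel combination:
  Rp1 = R1 ‖ R2 ‖ R3 (parallel, all between nodes 0 and 1) = 1/(1/1 + 1/1.2 + 1/6.8) = 0.505 Ω
R_th = 0.505 Ω
I_n = V_th/R_th = 2.525/0.505 = 5 A, and R_n = R_th = 0.505 Ω

Final answer: I_n = 5 A, R_n = 0.505 Ω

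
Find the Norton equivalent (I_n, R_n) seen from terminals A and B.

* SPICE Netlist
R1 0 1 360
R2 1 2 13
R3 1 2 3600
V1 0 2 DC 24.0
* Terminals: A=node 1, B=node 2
Find the Thévenin equivalent first; then I_n = V_th/R_th and R_n = R_th.
Step 1 — V_th is the open-circuit voltage V_A - V_B (nothing connected across the terminals).
Nodal analysis, taking node 2 as the 0 V reference.
Source V1 fixes V_0 = 24 V.
KCL at each unknown node (sum of currents leaving = 0; resistances in Ω):
  Node 1: (V_1 - 24)/360 + (V_1 - 0)/13 + (V_1 - 0)/3600 = 0
Collecting terms: 0.07998 × V_1 = 0.06667  =>  V_1 = 0.8336 V
V_th = V_1 - V_2 = 0.8336 - 0 = 0.8336 V
Step 2 — R_th: zero the source — replace V1 by a short circuit (node 2 merges into node 0) — and find the resistance seen between A (node 1) and B (node 0).
Reduce the network between node 1 (A) and node 0 (B) by series/parallel combination:
  Rp1 = R1 ‖ R2 ‖ R3 (parallel, all between nodes 0 and 1) = 1/(1/360 + 1/13 + 1/3600) = 12.5 Ω
R_th = 12.5 Ω
I_n = V_th/R_th = 0.8336/12.5 = 0.06667 A, and R_n = R_th = 12.5 Ω

Final answer: I_n = 0.06667 A, R_n = 12.5 Ω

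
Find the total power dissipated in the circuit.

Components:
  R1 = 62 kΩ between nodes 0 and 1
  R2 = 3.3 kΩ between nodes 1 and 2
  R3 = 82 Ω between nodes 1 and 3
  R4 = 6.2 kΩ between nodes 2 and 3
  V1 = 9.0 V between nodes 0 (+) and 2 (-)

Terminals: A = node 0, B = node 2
Nodal analysis, taking node 2 as the 0 V reference.
Source V1 fixes V_0 = 9 V.
KCL at each unknown node (sum of currents leaving = 0; resistances in Ω):
  Node 1: (V_1 - 9)/62000 + (V_1 - 0)/3300 + (V_1 - V_3)/82 = 0
  Node 3: (V_3 - V_1)/82 + (V_3 - 0)/6200 = 0
Collecting terms (coefficients in siemens):
  0.01251·V_1 - 0.0122·V_3 = 0.0001452
  0.01236·V_3 - 0.0122·V_1 = 0
Determinant D = (0.01251)(0.01236) - (-0.0122)(-0.0122) = 0.000005911
V_1 = [(0.0001452)(0.01236) - (-0.0122)(0)]/D = 0.3035 V
V_3 = [(0.01251)(0) - (0.0001452)(-0.0122)]/D = 0.2995 V
Power in each resistor, P = (ΔV)²/R:
  P_R1 = (9 - 0.3035)²/62000 = 0.00122 W
  P_R2 = (0.3035 - 0)²/3300 = 0.00002791 W
  P_R3 = (0.3035 - 0.2995)²/82 = 0.0000001914 W
  P_R4 = (0 - 0.2995)²/6200 = 0.00001447 W
P_total = P_R1 + P_R2 + P_R3 + P_R4 = 0.001262 W

Final answer: 0.001262 W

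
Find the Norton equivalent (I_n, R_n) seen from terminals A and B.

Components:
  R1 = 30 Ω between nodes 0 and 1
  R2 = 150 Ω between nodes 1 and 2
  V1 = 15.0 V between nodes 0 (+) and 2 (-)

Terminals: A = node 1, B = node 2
Find the Thévenin equivalent first; then I_n = V_th/R_th and R_n = R_th.
Step 1 — V_th is the open-circuit voltage V_A - V_B (nothing connected across the terminals).
Nodal analysis, taking node 2 as the 0 V reference.
Source V1 fixes V_0 = 15 V.
KCL at each unknown node (sum of currents leaving = 0; resistances in Ω):
  Node 1: (V_1 - 15)/30 + (V_1 - 0)/150 = 0
Collecting terms: 0.04 × V_1 = 0.5  =>  V_1 = 12.5 V
V_th = V_1 - V_2 = 12.5 - 0 = 12.5 V
Step 2 — R_th: zero the source — replace V1 by a short circuit (node 2 merges into node 0) — and find the resistance seen between A (node 1) and B (node 0).
Reduce the network between node 1 (A) and node 0 (B) by series/parallel combination:
  Rp1 = R1 ‖ R2 (parallel, both between nodes 0 and 1) = 1/(1/30 + 1/150) = 25 Ω
R_th = 25 Ω
I_n = V_th/R_th = 12.5/25 = 0.5 A, and R_n = R_th = 25 Ω

Final answer: I_n = 0.5 A, R_n = 25 Ω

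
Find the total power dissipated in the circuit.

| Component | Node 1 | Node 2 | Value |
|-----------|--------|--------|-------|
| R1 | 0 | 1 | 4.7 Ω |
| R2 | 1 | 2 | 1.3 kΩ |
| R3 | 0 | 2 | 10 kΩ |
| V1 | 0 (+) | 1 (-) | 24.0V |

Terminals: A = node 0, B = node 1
Nodal analysis, taking node 1 as the 0 V reference.
Source V1 fixes V_0 = 24 V.
KCL at each unknown node (sum of currents leaving = 0; resistances in Ω):
  Node 2: (V_2 - 0)/1300 + (V_2 - 24)/10000 = 0
Collecting terms: 0.0008692 × V_2 = 0.0024  =>  V_2 = 2.761 V
Power in each resistor, P = (ΔV)²/R:
  P_R1 = (24 - 0)²/4.7 = 122.6 W
  P_R2 = (0 - 2.761)²/1300 = 0.005864 W
  P_R3 = (24 - 2.761)²/10000 = 0.04511 W
P_total = P_R1 + P_R2 + P_R3 = 122.6 W

Final answer: 122.6 W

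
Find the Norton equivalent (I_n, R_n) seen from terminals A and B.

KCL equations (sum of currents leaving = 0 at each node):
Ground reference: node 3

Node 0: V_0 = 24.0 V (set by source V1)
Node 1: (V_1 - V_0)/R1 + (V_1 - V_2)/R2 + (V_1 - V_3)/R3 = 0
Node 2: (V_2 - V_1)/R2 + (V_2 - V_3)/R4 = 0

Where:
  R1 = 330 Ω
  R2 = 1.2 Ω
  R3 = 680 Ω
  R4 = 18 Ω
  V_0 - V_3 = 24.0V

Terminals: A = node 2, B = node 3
Find the Thévenin equivalent first; then I_n = V_th/R_th and R_n = R_th.
Step 1 — V_th is the open-circuit voltage V_A - V_B (nothing connected across the terminals).
Nodal analysis, taking node 3 as the 0 V reference.
Source V1 fixes V_0 = 24 V.
KCL at each unknown node (sum of currents leaving = 0; resistances in Ω):
  Node 1: (V_1 - 24)/330 + (V_1 - V_2)/1.2 + (V_1 - 0)/680 = 0
  Node 2: (V_2 - V_1)/1.2 + (V_2 - 0)/18 = 0
Collecting terms (coefficients in siemens):
  0.8378·V_1 - 0.8333·V_2 = 0.07273
  0.8889·V_2 - 0.8333·V_1 = 0
Determinant D = (0.8378)(0.8889) - (-0.8333)(-0.8333) = 0.0503
V_1 = [(0.07273)(0.8889) - (-0.8333)(0)]/D = 1.285 V
V_2 = [(0.8378)(0) - (0.07273)(-0.8333)]/D = 1.205 V
V_th = V_2 - V_3 = 1.205 - 0 = 1.205 V
Step 2 — R_th: zero the source — replace V1 by a short circuit (node 3 merges into node 0) — and find the resistance seen between A (node 2) and B (node 0).
Reduce the network between node 2 (A) and node 0 (B) by series/parallel combination:
  Rp1 = R1 ‖ R3 (parallel, both between nodes 0 and 1) = 1/(1/330 + 1/680) = 222.2 Ω
  Rs1 = R2 + Rp1 (series, joined only at node 1) = 1.2 + 222.2 = 223.4 Ω
  Rp2 = R4 ‖ Rs1 (parallel, both between nodes 0 and 2) = 1/(1/18 + 1/223.4) = 16.66 Ω
R_th = 16.66 Ω
I_n = V_th/R_th = 1.205/16.66 = 0.07234 A, and R_n = R_th = 16.66 Ω

Final answer: I_n = 0.07234 A, R_n = 16.66 Ω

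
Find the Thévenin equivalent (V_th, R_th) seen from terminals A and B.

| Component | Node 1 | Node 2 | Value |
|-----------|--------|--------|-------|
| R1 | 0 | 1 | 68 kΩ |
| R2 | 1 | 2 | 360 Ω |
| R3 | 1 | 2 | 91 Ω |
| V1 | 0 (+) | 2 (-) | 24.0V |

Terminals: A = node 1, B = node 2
Step 1 — V_th is the open-circuit voltage V_A - V_B (nothing connected across the terminals).
Nodal analysis, taking node 2 as the 0 V reference.
Source V1 fixes V_0 = 24 V.
KCL at each unknown node (sum of currents leaving = 0; resistances in Ω):
  Node 1: (V_1 - 24)/68000 + (V_1 - 0)/360 + (V_1 - 0)/91 = 0
Collecting terms: 0.01378 × V_1 = 0.0003529  =>  V_1 = 0.02561 V
V_th = V_1 - V_2 = 0.02561 - 0 = 0.02561 V
Step 2 — R_th: zero the source — replace V1 by a short circuit (node 2 merges into node 0) — and find the resistance seen between A (node 1) and B (node 0).
Reduce the network between node 1 (A) and node 0 (B) by series/parallel combination:
  Rp1 = R1 ‖ R2 ‖ R3 (parallel, all between nodes 0 and 1) = 1/(1/68000 + 1/360 + 1/91) = 72.56 Ω
R_th = 72.56 Ω

Final answer: V_th = 0.02561 V, R_th = 72.56 Ω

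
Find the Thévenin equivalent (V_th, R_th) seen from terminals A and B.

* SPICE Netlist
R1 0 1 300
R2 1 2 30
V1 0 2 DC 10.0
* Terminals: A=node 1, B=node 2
Step 1 — V_th is the open-circuit voltage V_A - V_B (nothing connected across the terminals).
Nodal analysis, taking node 2 as the 0 V reference.
Source V1 fixes V_0 = 10 V.
KCL at each unknown node (sum of currents leaving = 0; resistances in Ω):
  Node 1: (V_1 - 10)/300 + (V_1 - 0)/30 = 0
Collecting terms: 0.03667 × V_1 = 0.03333  =>  V_1 = 0.9091 V
V_th = V_1 - V_2 = 0.9091 - 0 = 0.9091 V
Step 2 — R_th: zero the source — replace V1 by a short circuit (node 2 merges into node 0) — and find the resistance seen between A (node 1) and B (node 0).
Reduce the network between node 1 (A) and node 0 (B) by series/parallel combination:
  Rp1 = R1 ‖ R2 (parallel, both between nodes 0 and 1) = 1/(1/300 + 1/30) = 27.27 Ω
R_th = 27.27 Ω

Final answer: V_th = 0.9091 V, R_th = 27.27 Ω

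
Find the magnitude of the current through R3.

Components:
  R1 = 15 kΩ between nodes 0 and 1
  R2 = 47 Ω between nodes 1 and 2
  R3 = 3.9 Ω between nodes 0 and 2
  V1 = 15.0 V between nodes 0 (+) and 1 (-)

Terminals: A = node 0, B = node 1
Nodal analysis, taking node 1 as the 0 V reference.
Source V1 fixes V_0 = 15 V.
KCL at each unknown node (sum of currents leaving = 0; resistances in Ω):
  Node 2: (V_2 - 0)/47 + (V_2 - 15)/3.9 = 0
Collecting terms: 0.2777 × V_2 = 3.846  =>  V_2 = 13.85 V
I_R3 = (V_0 - V_2)/R3 = (15 - 13.85)/3.9 = 0.2947 A
|I_R3| = 0.2947 A

Final answer: |I_R3| = 0.2947 A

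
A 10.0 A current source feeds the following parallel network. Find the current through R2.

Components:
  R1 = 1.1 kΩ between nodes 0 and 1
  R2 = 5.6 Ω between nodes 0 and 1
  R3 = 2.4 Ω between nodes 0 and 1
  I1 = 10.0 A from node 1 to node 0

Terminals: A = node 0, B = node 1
All resistors sit directly between nodes 0 and 1, so they are in parallel and share one voltage V; the full source current 10 A splits among them.
1/R_par = 1/1100 + 1/5.6 + 1/2.4 = 0.5961 S  =>  R_par = 1.677 Ω
V = I × R_par = 10 × 1.677 = 16.77 V
I_R2 = V/R2 = 16.77/5.6 = 2.995 A

Final answer: 2.995 A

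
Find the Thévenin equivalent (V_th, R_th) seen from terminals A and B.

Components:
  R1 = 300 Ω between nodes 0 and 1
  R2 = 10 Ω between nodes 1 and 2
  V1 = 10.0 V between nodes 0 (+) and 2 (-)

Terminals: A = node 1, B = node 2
Step 1 — V_th is the open-circuit voltage V_A - V_B (nothing connected across the terminals).
Nodal analysis, taking node 2 as the 0 V reference.
Source V1 fixes V_0 = 10 V.
KCL at each unknown node (sum of currents leaving = 0; resistances in Ω):
  Node 1: (V_1 - 10)/300 + (V_1 - 0)/10 = 0
Collecting terms: 0.1033 × V_1 = 0.03333  =>  V_1 = 0.3226 V
V_th = V_1 - V_2 = 0.3226 - 0 = 0.3226 V
Step 2 — R_th: zero the source — replace V1 by a short circuit (node 2 merges into node 0) — and find the resistance seen between A (node 1) and B (node 0).
Reduce the network between node 1 (A) and node 0 (B) by series/parallel combination:
  Rp1 = R1 ‖ R2 (parallel, both between nodes 0 and 1) = 1/(1/300 + 1/10) = 9.677 Ω
R_th = 9.677 Ω

Final answer: V_th = 0.3226 V, R_th = 9.677 Ω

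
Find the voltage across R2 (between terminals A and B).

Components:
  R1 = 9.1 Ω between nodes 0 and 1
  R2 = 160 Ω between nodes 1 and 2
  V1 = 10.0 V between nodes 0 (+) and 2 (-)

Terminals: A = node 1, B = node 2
R1 and R2 are in series across V1 (node 0 → node 1 → node 2), and the output A–B is taken across R2, so this is a voltage divider.
Series current: I = V1/(R1 + R2) = 10/(9.1 + 160) = 10/169.1 = 0.05914 A
V_R2 = I × R2 = V1 × R2/(R1 + R2) = 10 × 160/169.1 = 9.462 V

Final answer: 9.462 V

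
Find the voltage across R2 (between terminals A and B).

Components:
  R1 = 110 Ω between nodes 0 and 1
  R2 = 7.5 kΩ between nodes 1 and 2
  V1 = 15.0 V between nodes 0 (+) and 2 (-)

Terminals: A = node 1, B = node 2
R1 and R2 are in series across V1 (node 0 → node 1 → node 2), and the output A–B is taken across R2, so this is a voltage divider.
Series current: I = V1/(R1 + R2) = 15/(110 + 7500) = 15/7610 = 0.001971 A
V_R2 = I × R2 = V1 × R2/(R1 + R2) = 15 × 7500/7610 = 14.78 V

Final answer: 14.78 V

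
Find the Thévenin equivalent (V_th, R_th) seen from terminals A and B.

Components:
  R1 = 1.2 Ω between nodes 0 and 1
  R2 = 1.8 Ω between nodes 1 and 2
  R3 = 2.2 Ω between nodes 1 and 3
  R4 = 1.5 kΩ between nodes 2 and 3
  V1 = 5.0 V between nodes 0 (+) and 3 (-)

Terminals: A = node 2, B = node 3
Step 1 — V_th is the open-circuit voltage V_A - V_B (nothing connected across the terminals).
Nodal analysis, taking node 3 as the 0 V reference.
Source V1 fixes V_0 = 5 V.
KCL at each unknown node (sum of currents leaving = 0; resistances in Ω):
  Node 1: (V_1 - 5)/1.2 + (V_1 - V_2)/1.8 + (V_1 - 0)/2.2 = 0
  Node 2: (V_2 - V_1)/1.8 + (V_2 - 0)/1500 = 0
Collecting terms (coefficients in siemens):
  1.843·V_1 - 0.5556·V_2 = 4.167
  0.5562·V_2 - 0.5556·V_1 = 0
Determinant D = (1.843)(0.5562) - (-0.5556)(-0.5556) = 0.7167
V_1 = [(4.167)(0.5562) - (-0.5556)(0)]/D = 3.234 V
V_2 = [(1.843)(0) - (4.167)(-0.5556)]/D = 3.23 V
V_th = V_2 - V_3 = 3.23 - 0 = 3.23 V
Step 2 — R_th: zero the source — replace V1 by a short circuit (node 3 merges into node 0) — and find the resistance seen between A (node 2) and B (node 0).
Reduce the network between node 2 (A) and node 0 (B) by series/parallel combination:
  Rp1 = R1 ‖ R3 (parallel, both between nodes 0 and 1) = 1/(1/1.2 + 1/2.2) = 0.7765 Ω
  Rs1 = R2 + Rp1 (series, joined only at node 1) = 1.8 + 0.7765 = 2.576 Ω
  Rp2 = R4 ‖ Rs1 (parallel, both between nodes 0 and 2) = 1/(1/1500 + 1/2.576) = 2.572 Ω
R_th = 2.572 Ω

Final answer: V_th = 3.23 V, R_th = 2.572 Ω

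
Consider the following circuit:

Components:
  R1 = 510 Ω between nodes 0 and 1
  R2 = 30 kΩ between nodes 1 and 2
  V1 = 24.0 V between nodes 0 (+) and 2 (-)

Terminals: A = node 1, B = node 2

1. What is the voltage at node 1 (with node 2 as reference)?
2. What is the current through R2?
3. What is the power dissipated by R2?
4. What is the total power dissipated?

Nodal analysis, taking node 2 as the 0 V reference.
Source V1 fixes V_0 = 24 V.
KCL at each unknown node (sum of currents leaving = 0; resistances in Ω):
  Node 1: (V_1 - 24)/510 + (V_1 - 0)/30000 = 0
Collecting terms: 0.001994 × V_1 = 0.04706  =>  V_1 = 23.6 V
Part 1:
  Read off the nodal solution: V_1 = 23.6 V
Part 2:
  I_R2 = (V_1 - V_2)/R2 = (23.6 - 0)/30000 = 0.0007866 A
  Magnitude: I_R2 = 0.0007866 A
Part 3:
  I_R2 = (V_1 - V_2)/R2 = (23.6 - 0)/30000 = 0.0007866 A
  P_R2 = I_R2² × R2 = (0.0007866)² × 30000 = 0.01856 W
Part 4:
  Power in each resistor, P = (ΔV)²/R:
    P_R1 = (24 - 23.6)²/510 = 0.0003156 W
    P_R2 = (23.6 - 0)²/30000 = 0.01856 W
  P_total = P_R1 + P_R2 = 0.01888 W

Final answers:
1. V_1 = 23.6 V
2. I_R2 = 0.0007866 A
3. P_R2 = 0.01856 W
4. P_total = 0.01888 W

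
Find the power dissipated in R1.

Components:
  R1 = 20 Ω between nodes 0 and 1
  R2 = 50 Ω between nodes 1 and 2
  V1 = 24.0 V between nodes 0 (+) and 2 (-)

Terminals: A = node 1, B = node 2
Nodal analysis, taking node 2 as the 0 V reference.
Source V1 fixes V_0 = 24 V.
KCL at each unknown node (sum of currents leaving = 0; resistances in Ω):
  Node 1: (V_1 - 24)/20 + (V_1 - 0)/50 = 0
Collecting terms: 0.07 × V_1 = 1.2  =>  V_1 = 17.14 V
I_R1 = (V_0 - V_1)/R1 = (24 - 17.14)/20 = 0.3429 A
P_R1 = I_R1² × R1 = (0.3429)² × 20 = 2.351 W

Final answer: 2.351 W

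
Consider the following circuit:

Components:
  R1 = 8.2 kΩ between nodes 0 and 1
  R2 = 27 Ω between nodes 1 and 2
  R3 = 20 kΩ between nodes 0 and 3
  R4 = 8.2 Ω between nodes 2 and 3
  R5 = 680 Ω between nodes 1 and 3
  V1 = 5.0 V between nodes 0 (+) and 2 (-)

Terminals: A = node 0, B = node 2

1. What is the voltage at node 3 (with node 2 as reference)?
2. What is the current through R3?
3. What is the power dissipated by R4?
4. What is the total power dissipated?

Nodal analysis, taking node 2 as the 0 V reference.
Source V1 fixes V_0 = 5 V.
KCL at each unknown node (sum of currents leaving = 0; resistances in Ω):
  Node 1: (V_1 - 5)/8200 + (V_1 - 0)/27 + (V_1 - V_3)/680 = 0
  Node 3: (V_3 - 5)/20000 + (V_3 - 0)/8.2 + (V_3 - V_1)/680 = 0
Collecting terms (coefficients in siemens):
  0.03863·V_1 - 0.001471·V_3 = 0.0006098
  0.1235·V_3 - 0.001471·V_1 = 0.00025
Determinant D = (0.03863)(0.1235) - (-0.001471)(-0.001471) = 0.004768
V_1 = [(0.0006098)(0.1235) - (-0.001471)(0.00025)]/D = 0.01587 V
V_3 = [(0.03863)(0.00025) - (0.0006098)(-0.001471)]/D = 0.002214 V
Part 1:
  Read off the nodal solution: V_3 = 0.002214 V
Part 2:
  I_R3 = (V_0 - V_3)/R3 = (5 - 0.002214)/20000 = 0.0002499 A
  Magnitude: I_R3 = 0.0002499 A
Part 3:
  I_R4 = (V_2 - V_3)/R4 = (0 - 0.002214)/8.2 = -0.00027 A
  P_R4 = I_R4² × R4 = (-0.00027)² × 8.2 = 0.0000005976 W
Part 4:
  Power in each resistor, P = (ΔV)²/R:
    P_R1 = (5 - 0.01587)²/8200 = 0.003029 W
    P_R2 = (0.01587 - 0)²/27 = 0.000009327 W
    P_R3 = (5 - 0.002214)²/20000 = 0.001249 W
    P_R4 = (0 - 0.002214)²/8.2 = 0.0000005976 W
    P_R5 = (0.01587 - 0.002214)²/680 = 0.0000002742 W
  P_total = P_R1 + P_R2 + P_R3 + P_R4 + P_R5 = 0.004289 W

Final answers:
1. V_3 = 0.002214 V
2. I_R3 = 0.0002499 A
3. P_R4 = 5.976e-07 W
4. P_total = 0.004289 W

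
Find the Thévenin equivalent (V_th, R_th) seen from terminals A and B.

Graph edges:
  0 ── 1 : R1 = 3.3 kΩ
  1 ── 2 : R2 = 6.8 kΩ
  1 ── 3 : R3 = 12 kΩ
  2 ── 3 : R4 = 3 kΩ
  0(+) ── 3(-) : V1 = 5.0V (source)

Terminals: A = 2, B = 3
Step 1 — V_th is the open-circuit voltage V_A - V_B (nothing connected across the terminals).
Nodal analysis, taking node 3 as the 0 V reference.
Source V1 fixes V_0 = 5 V.
KCL at each unknown node (sum of currents leaving = 0; resistances in Ω):
  Node 1: (V_1 - 5)/3300 + (V_1 - V_2)/6800 + (V_1 - 0)/12000 = 0
  Node 2: (V_2 - V_1)/6800 + (V_2 - 0)/3000 = 0
Collecting terms (coefficients in siemens):
  0.0005334·V_1 - 0.0001471·V_2 = 0.001515
  0.0004804·V_2 - 0.0001471·V_1 = 0
Determinant D = (0.0005334)(0.0004804) - (-0.0001471)(-0.0001471) = 0.0000002346
V_1 = [(0.001515)(0.0004804) - (-0.0001471)(0)]/D = 3.102 V
V_2 = [(0.0005334)(0) - (0.001515)(-0.0001471)]/D = 0.9497 V
V_th = V_2 - V_3 = 0.9497 - 0 = 0.9497 V
Step 2 — R_th: zero the source — replace V1 by a short circuit (node 3 merges into node 0) — and find the resistance seen between A (node 2) and B (node 0).
Reduce the network between node 2 (A) and node 0 (B) by series/parallel combination:
  Rp1 = R1 ‖ R3 (parallel, both between nodes 0 and 1) = 1/(1/3300 + 1/12000) = 2588 Ω
  Rs1 = R2 + Rp1 (series, joined only at node 1) = 6800 + 2588 = 9388 Ω
  Rp2 = R4 ‖ Rs1 (parallel, both between nodes 0 and 2) = 1/(1/3000 + 1/9388) = 2274 Ω
R_th = 2.274 kΩ

Final answer: V_th = 0.9497 V, R_th = 2.274 kΩ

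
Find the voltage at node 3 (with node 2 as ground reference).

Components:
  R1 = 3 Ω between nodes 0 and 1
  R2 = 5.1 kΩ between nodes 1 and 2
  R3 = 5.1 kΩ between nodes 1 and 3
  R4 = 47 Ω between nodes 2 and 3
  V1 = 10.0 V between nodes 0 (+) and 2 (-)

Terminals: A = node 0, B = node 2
Nodal analysis, taking node 2 as the 0 V reference.
Source V1 fixes V_0 = 10 V.
KCL at each unknown node (sum of currents leaving = 0; resistances in Ω):
  Node 1: (V_1 - 10)/3 + (V_1 - 0)/5100 + (V_1 - V_3)/5100 = 0
  Node 3: (V_3 - V_1)/5100 + (V_3 - 0)/47 = 0
Collecting terms (coefficients in siemens):
  0.3337·V_1 - 0.0001961·V_3 = 3.333
  0.02147·V_3 - 0.0001961·V_1 = 0
Determinant D = (0.3337)(0.02147) - (-0.0001961)(-0.0001961) = 0.007166
V_1 = [(3.333)(0.02147) - (-0.0001961)(0)]/D = 9.988 V
V_3 = [(0.3337)(0) - (3.333)(-0.0001961)]/D = 0.09121 V
The requested potential is V_3 = 0.09121 V.

Final answer: V_3 = 0.09121 V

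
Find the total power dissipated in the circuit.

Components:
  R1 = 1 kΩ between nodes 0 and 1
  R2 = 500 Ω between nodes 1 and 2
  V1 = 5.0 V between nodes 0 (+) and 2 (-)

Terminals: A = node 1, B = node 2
Nodal analysis, taking node 2 as the 0 V reference.
Source V1 fixes V_0 = 5 V.
KCL at each unknown node (sum of currents leaving = 0; resistances in Ω):
  Node 1: (V_1 - 5)/1000 + (V_1 - 0)/500 = 0
Collecting terms: 0.003 × V_1 = 0.005  =>  V_1 = 1.667 V
Power in each resistor, P = (ΔV)²/R:
  P_R1 = (5 - 1.667)²/1000 = 0.01111 W
  P_R2 = (1.667 - 0)²/500 = 0.005556 W
P_total = P_R1 + P_R2 = 0.01667 W

Final answer: 0.01667 W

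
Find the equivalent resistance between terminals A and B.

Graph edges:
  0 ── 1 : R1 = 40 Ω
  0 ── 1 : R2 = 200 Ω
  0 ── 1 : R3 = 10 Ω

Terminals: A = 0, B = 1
Reduce the network between node 0 (A) and node 1 (B) by series/parallel combination:
  Rp1 = R1 ‖ R2 ‖ R3 (parallel, all between nodes 0 and 1) = 1/(1/40 + 1/200 + 1/10) = 7.692 Ω
R_eq = 7.692 Ω

Final answer: 7.692 Ω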